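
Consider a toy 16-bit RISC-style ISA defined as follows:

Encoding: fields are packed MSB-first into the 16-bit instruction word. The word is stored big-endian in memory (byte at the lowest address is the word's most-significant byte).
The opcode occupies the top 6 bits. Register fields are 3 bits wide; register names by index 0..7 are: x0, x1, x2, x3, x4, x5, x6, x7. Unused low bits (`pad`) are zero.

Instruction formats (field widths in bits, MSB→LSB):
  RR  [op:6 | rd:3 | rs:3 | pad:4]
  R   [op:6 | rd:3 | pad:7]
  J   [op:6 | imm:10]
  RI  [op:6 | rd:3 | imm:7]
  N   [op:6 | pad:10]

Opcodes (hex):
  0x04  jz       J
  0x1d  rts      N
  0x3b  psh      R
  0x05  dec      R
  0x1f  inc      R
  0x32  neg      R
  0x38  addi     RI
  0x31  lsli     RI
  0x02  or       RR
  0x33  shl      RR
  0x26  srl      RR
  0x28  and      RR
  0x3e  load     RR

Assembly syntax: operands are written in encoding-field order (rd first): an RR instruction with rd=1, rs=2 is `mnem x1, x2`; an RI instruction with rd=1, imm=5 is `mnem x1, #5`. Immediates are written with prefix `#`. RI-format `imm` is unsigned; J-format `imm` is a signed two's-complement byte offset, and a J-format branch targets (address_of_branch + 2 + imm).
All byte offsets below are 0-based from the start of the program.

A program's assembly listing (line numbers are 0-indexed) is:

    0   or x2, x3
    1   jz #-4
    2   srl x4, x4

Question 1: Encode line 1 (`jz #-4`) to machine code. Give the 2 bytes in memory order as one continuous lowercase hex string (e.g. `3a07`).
13fc

1. jz fields op=0x4:6|imm=-4:10 → word 13fch → 13 fc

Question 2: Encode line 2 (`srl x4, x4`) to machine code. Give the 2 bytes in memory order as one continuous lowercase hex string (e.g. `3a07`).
9a40

2. srl fields op=0x26:6|rd=4:3|rs=4:3|pad=0:4 → word 9a40h → 9a 40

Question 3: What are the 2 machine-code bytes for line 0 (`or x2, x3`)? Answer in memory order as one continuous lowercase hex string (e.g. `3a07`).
0930

L0: or op=0x2:6|rd=2:3|rs=3:3|pad=0:4 ⇒ 0x0930 ⇒ big 09 30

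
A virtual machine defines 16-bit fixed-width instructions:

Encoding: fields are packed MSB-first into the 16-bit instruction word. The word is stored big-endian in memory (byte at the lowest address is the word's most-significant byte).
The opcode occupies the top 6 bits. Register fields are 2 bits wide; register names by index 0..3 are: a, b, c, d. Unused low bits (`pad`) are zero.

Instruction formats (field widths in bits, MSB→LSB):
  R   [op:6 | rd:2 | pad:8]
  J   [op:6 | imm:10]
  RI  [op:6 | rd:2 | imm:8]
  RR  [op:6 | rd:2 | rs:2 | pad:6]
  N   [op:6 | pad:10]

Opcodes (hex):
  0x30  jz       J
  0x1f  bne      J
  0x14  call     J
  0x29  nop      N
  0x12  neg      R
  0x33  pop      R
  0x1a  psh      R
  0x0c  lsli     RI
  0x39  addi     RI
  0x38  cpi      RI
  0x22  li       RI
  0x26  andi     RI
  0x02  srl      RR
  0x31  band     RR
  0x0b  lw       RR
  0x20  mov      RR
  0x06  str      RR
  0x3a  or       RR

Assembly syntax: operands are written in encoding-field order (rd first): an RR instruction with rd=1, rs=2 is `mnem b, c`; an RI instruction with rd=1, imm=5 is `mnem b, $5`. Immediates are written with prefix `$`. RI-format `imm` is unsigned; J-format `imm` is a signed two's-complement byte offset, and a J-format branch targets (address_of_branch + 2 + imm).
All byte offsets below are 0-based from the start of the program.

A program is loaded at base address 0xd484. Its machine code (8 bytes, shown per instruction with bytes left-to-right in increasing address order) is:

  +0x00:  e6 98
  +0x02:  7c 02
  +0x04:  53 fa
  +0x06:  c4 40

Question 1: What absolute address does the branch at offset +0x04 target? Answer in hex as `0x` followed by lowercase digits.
0xd484

[04] 53 fa → 0x53fa
  opcode bits[15:10]=0x14: call/J
  [9:0] imm=1018 (s10→-6) = $-6
  target = base 0xd484 + off 0x04 + 2 + imm -6 = 0xd484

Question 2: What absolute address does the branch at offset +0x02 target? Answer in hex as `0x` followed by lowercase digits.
0xd48a

off 0x02: read 7c 02 as big → 0x7c02
  op=0x7c02>>10=0x1f ⇒ bne (J)
  [9:0] imm=2 = $2
  target = base 0xd484 + off 0x02 + 2 + imm 2 = 0xd48a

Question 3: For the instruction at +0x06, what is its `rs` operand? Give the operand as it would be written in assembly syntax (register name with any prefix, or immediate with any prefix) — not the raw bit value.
b

off 0x06: read c4 40 as big → 0xc440
  top 6b → 0x31 → band [RR]
  [9:8] rd=0 = a
  [7:6] rs=1 = b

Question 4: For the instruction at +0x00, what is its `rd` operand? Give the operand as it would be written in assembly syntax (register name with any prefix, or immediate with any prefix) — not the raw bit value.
+0x00: e6 98 ⇒ word 0xe698 (big)
  opcode bits[15:10]=0x39: addi/RI
  rd: (w>>8)&0x3=0x2 → c
  imm: (w>>0)&0xff=0x98 → $152

c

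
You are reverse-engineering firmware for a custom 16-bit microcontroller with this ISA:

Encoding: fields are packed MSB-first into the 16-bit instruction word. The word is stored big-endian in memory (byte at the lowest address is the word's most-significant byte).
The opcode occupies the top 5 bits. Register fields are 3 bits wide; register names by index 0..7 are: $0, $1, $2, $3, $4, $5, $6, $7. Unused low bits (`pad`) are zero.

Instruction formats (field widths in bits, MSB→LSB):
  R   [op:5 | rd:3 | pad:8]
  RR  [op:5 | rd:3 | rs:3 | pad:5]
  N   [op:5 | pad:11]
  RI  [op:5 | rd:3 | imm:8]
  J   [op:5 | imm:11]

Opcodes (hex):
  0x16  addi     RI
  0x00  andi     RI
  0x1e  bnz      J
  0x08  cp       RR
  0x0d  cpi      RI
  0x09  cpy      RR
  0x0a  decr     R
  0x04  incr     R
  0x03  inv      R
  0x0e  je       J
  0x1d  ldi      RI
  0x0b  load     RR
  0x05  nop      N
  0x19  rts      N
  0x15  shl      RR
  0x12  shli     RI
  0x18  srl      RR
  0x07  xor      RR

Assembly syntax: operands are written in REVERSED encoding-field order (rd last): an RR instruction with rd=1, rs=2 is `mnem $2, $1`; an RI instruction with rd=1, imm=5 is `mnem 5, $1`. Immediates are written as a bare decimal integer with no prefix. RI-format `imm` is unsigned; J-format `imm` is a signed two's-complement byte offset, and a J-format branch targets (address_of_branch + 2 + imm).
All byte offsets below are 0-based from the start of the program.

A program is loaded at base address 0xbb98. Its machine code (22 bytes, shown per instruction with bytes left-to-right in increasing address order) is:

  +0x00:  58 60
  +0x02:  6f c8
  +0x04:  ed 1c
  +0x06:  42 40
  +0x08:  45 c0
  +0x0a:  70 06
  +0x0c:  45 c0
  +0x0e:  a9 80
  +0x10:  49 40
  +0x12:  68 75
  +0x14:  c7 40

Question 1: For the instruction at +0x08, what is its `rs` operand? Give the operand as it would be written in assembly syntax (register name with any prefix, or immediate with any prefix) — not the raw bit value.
+0x08: 45 c0 ⇒ word 0x45c0 (big)
  top 5b → 0x8 → cp [RR]
  [10:8] rd=5 = $5
  [7:5] rs=6 = $6

$6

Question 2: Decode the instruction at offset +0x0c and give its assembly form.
+0x0c: 45 c0 ⇒ word 0x45c0 (big)
  top 5b → 0x8 → cp [RR]
  rd@[10:8]=0x5 ⇒ $5
  rs@[7:5]=0x6 ⇒ $6

cp $6, $5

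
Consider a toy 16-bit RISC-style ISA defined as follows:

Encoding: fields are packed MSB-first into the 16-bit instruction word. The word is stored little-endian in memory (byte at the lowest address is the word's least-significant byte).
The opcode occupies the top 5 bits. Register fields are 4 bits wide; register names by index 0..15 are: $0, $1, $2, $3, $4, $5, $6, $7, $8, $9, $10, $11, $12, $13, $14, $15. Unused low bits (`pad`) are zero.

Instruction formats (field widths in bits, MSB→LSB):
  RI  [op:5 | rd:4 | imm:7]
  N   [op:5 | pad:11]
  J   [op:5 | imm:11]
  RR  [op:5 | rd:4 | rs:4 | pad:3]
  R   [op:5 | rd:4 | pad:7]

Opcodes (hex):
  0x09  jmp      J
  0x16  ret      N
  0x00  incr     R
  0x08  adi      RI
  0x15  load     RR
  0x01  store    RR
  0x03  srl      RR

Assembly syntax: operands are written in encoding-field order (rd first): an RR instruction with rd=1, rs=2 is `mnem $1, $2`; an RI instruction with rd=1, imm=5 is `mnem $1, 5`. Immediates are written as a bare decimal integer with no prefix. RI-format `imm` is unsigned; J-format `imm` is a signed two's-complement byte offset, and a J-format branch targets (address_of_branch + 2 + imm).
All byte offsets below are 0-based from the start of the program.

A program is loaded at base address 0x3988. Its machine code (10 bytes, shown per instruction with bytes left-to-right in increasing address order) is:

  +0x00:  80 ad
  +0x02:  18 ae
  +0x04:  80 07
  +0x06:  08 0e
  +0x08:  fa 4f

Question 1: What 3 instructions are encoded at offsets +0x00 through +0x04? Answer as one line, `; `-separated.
[00] 80 ad → 0xad80
  opcode bits[15:11]=0x15: load/RR
  rd: (w>>7)&0xf=0xb → $11
  rs: (w>>3)&0xf=0x0 → $0
[02] 18 ae → 0xae18
  opcode bits[15:11]=0x15: load/RR
  rd: (w>>7)&0xf=0xc → $12
  rs: (w>>3)&0xf=0x3 → $3
[04] 80 07 → 0x0780
  opcode bits[15:11]=0x0: incr/R
  rd: (w>>7)&0xf=0xf → $15

load $11, $0; load $12, $3; incr $15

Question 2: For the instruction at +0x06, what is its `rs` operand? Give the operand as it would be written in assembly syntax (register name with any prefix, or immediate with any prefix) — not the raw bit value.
$1

off 0x06: read 08 0e as little → 0x0e08
  op=0x0e08>>11=0x1 ⇒ store (RR)
  rd@[10:7]=0xc ⇒ $12
  rs@[6:3]=0x1 ⇒ $1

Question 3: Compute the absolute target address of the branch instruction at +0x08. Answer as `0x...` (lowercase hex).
[08] fa 4f → 0x4ffa
  top 5b → 0x9 → jmp [J]
  imm: (w>>0)&0x7ff=0x7fa (s11→-6) → -6
  target = base 0x3988 + off 0x08 + 2 + imm -6 = 0x398c

0x398c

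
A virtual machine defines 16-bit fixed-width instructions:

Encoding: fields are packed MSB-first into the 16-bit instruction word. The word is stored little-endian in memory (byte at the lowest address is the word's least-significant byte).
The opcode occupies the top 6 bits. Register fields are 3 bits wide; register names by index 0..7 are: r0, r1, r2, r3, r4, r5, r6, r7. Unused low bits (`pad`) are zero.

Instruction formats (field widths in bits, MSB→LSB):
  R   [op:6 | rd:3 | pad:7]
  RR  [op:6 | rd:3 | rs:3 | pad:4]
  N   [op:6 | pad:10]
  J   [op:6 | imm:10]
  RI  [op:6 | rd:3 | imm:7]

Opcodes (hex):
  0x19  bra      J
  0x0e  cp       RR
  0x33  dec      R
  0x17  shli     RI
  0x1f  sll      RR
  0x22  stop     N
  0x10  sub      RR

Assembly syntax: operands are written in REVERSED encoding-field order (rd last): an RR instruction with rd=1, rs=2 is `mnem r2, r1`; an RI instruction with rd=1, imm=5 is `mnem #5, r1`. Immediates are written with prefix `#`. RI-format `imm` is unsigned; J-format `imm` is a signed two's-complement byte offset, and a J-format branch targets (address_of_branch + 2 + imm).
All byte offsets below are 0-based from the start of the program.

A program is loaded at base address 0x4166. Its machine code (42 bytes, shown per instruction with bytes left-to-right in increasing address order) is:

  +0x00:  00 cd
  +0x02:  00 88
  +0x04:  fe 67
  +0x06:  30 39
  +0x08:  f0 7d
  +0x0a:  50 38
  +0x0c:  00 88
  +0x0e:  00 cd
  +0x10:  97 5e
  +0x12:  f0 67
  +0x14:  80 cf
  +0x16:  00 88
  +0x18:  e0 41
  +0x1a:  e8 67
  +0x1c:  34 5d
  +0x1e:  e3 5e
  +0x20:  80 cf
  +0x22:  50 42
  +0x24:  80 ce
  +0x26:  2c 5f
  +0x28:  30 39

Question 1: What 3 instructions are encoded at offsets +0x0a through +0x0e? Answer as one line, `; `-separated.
cp r5, r0; stop; dec r2

@+0a  little-endian(50 38) = 0x3850
  op=0x3850>>10=0xe ⇒ cp (RR)
  rd: (w>>7)&0x7=0x0 → r0
  rs: (w>>4)&0x7=0x5 → r5
@+0c  little-endian(00 88) = 0x8800
  op=0x8800>>10=0x22 ⇒ stop (N)
@+0e  little-endian(00 cd) = 0xcd00
  op=0xcd00>>10=0x33 ⇒ dec (R)
  rd: (w>>7)&0x7=0x2 → r2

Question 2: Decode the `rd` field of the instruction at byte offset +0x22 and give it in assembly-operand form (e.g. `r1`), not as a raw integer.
r4

off 0x22: read 50 42 as little → 0x4250
  op=0x4250>>10=0x10 ⇒ sub (RR)
  [9:7] rd=4 = r4
  [6:4] rs=5 = r5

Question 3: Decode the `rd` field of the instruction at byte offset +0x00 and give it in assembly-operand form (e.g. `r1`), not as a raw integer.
r2

@+00  little-endian(00 cd) = 0xcd00
  top 6b → 0x33 → dec [R]
  [9:7] rd=2 = r2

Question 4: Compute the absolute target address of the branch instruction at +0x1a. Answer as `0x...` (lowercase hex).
0x416a

@+1a  little-endian(e8 67) = 0x67e8
  op=0x67e8>>10=0x19 ⇒ bra (J)
  imm: (w>>0)&0x3ff=0x3e8 (s10→-24) → #-24
  target = base 0x4166 + off 0x1a + 2 + imm -24 = 0x416a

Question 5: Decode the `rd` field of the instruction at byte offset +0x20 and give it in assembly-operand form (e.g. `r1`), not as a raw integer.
r7

off 0x20: read 80 cf as little → 0xcf80
  top 6b → 0x33 → dec [R]
  rd@[9:7]=0x7 ⇒ r7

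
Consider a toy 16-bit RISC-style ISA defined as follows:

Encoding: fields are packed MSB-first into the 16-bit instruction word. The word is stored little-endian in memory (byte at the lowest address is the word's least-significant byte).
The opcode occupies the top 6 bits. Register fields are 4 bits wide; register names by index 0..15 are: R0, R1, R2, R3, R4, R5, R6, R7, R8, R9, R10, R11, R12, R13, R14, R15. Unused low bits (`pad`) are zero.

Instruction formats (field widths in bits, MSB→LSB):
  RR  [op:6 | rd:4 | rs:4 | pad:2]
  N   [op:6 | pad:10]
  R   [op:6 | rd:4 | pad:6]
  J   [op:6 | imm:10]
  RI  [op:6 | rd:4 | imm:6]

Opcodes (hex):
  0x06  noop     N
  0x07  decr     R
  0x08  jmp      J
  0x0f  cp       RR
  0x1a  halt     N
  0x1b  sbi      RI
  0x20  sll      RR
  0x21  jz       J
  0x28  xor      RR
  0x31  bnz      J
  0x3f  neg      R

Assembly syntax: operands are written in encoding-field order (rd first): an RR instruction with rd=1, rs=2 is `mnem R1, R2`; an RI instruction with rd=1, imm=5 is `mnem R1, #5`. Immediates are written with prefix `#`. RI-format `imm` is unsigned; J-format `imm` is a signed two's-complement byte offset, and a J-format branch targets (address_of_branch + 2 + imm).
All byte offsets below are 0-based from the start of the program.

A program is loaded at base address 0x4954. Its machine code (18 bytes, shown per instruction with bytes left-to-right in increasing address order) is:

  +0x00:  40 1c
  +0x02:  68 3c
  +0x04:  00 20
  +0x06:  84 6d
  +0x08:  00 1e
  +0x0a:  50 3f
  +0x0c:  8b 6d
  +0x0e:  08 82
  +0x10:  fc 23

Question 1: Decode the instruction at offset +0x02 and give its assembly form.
cp R1, R10

@+02  little-endian(68 3c) = 0x3c68
  top 6b → 0xf → cp [RR]
  rd: (w>>6)&0xf=0x1 → R1
  rs: (w>>2)&0xf=0xa → R10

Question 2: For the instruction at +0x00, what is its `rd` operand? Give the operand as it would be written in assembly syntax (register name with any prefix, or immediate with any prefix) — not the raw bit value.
R1

[00] 40 1c → 0x1c40
  op=0x1c40>>10=0x7 ⇒ decr (R)
  rd@[9:6]=0x1 ⇒ R1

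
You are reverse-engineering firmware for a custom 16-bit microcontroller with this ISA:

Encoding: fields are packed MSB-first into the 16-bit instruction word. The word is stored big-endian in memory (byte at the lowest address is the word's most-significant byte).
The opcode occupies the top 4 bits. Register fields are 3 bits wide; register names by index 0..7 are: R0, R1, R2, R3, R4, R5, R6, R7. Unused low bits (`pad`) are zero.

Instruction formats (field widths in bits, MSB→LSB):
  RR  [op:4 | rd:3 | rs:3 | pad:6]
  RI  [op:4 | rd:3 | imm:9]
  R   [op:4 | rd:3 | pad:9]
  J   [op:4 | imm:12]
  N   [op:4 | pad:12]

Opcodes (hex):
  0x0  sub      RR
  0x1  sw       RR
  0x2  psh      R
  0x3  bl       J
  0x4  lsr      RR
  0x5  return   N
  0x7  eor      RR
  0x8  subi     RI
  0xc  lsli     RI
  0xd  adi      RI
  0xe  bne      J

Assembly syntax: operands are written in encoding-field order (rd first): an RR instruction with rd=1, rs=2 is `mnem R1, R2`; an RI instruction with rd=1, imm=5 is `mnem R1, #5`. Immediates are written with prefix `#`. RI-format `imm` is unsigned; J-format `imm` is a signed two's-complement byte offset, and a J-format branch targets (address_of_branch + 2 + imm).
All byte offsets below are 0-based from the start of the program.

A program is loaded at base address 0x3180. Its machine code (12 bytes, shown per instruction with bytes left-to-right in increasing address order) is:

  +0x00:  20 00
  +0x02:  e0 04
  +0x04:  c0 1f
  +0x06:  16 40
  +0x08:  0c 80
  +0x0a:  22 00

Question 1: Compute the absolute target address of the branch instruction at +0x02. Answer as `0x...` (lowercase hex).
0x3188

[02] e0 04 → 0xe004
  op=0xe004>>12=0xe ⇒ bne (J)
  imm: (w>>0)&0xfff=0x4 → #4
  target = base 0x3180 + off 0x02 + 2 + imm 4 = 0x3188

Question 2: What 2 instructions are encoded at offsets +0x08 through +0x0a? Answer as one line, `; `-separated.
[08] 0c 80 → 0x0c80
  top 4b → 0x0 → sub [RR]
  rd: (w>>9)&0x7=0x6 → R6
  rs: (w>>6)&0x7=0x2 → R2
[0a] 22 00 → 0x2200
  top 4b → 0x2 → psh [R]
  rd: (w>>9)&0x7=0x1 → R1

sub R6, R2; psh R1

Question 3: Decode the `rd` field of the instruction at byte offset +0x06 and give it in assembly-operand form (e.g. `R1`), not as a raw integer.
R3

+0x06: 16 40 ⇒ word 0x1640 (big)
  op=0x1640>>12=0x1 ⇒ sw (RR)
  [11:9] rd=3 = R3
  [8:6] rs=1 = R1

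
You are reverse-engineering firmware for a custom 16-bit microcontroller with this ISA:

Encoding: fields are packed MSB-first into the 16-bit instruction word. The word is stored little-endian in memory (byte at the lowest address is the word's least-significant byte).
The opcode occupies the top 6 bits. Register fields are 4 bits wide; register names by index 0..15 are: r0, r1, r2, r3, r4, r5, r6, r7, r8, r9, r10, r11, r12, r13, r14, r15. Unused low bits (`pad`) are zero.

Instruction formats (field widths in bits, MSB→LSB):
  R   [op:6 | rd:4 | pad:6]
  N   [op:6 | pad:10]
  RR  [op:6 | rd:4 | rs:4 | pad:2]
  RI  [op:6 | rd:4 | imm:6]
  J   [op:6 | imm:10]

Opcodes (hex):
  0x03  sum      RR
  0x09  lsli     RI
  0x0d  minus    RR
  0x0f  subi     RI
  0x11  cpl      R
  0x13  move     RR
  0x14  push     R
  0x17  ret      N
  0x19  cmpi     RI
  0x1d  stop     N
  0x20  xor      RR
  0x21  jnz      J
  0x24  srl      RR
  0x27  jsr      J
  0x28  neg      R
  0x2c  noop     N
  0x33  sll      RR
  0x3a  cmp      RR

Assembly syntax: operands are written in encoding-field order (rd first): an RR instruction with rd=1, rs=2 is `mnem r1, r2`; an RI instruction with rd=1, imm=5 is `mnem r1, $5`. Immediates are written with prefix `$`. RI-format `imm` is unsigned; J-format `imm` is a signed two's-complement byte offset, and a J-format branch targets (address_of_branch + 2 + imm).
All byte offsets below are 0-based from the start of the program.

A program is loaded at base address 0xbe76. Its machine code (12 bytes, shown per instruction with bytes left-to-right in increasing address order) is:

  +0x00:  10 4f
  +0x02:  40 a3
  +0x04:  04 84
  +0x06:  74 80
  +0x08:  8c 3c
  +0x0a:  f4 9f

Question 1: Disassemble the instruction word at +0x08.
subi r2, $12

+0x08: 8c 3c ⇒ word 0x3c8c (little)
  top 6b → 0xf → subi [RI]
  [9:6] rd=2 = r2
  [5:0] imm=12 = $12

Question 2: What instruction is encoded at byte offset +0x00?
off 0x00: read 10 4f as little → 0x4f10
  opcode bits[15:10]=0x13: move/RR
  rd: (w>>6)&0xf=0xc → r12
  rs: (w>>2)&0xf=0x4 → r4

move r12, r4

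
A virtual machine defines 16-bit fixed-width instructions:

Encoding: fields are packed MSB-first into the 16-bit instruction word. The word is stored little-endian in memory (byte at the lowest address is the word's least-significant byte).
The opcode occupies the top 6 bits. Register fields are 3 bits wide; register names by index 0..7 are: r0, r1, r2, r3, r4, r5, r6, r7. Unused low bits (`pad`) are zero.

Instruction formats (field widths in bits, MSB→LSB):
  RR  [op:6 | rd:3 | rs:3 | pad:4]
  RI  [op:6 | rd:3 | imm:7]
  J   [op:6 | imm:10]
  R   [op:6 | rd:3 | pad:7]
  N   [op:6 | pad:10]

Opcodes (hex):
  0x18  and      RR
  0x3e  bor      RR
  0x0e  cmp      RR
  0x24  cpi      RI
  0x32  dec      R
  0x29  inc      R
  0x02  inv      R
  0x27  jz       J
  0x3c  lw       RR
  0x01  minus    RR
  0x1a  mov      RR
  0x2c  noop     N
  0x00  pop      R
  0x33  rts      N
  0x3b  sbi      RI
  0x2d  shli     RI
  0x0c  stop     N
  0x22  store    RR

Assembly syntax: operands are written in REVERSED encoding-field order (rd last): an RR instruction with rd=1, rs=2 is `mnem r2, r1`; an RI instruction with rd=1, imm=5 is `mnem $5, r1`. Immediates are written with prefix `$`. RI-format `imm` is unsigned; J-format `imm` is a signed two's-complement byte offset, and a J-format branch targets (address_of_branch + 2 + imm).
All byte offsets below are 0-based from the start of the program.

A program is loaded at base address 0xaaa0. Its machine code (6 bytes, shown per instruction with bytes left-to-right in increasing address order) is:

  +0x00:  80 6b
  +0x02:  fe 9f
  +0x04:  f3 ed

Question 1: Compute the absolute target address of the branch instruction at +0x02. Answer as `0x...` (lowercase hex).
0xaaa2

off 0x02: read fe 9f as little → 0x9ffe
  top 6b → 0x27 → jz [J]
  imm: (w>>0)&0x3ff=0x3fe (s10→-2) → $-2
  target = base 0xaaa0 + off 0x02 + 2 + imm -2 = 0xaaa2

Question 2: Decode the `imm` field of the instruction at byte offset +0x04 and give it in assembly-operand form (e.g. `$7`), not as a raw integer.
$115

[04] f3 ed → 0xedf3
  top 6b → 0x3b → sbi [RI]
  rd: (w>>7)&0x7=0x3 → r3
  imm: (w>>0)&0x7f=0x73 → $115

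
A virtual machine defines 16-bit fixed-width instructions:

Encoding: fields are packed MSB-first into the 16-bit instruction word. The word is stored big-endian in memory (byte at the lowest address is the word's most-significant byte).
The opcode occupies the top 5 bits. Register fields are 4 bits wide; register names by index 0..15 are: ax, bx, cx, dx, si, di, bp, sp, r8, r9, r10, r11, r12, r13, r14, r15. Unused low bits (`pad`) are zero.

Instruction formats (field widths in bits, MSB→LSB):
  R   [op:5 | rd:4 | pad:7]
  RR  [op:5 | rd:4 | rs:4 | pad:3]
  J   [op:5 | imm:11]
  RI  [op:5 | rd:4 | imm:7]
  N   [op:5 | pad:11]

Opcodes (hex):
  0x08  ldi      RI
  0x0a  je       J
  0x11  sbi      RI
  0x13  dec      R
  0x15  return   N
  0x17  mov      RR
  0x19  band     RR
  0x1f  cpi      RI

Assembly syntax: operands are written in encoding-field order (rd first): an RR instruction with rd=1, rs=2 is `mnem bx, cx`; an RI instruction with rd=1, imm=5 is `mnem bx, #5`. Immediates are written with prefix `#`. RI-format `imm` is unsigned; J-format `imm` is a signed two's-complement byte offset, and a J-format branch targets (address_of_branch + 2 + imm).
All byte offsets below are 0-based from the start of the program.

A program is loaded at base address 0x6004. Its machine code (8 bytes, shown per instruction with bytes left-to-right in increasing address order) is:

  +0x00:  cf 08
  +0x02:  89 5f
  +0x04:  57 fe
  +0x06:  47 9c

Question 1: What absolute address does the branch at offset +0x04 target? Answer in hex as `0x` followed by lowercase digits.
0x6008

@+04  big-endian(57 fe) = 0x57fe
  op=0x57fe>>11=0xa ⇒ je (J)
  [10:0] imm=2046 (s11→-2) = #-2
  target = base 0x6004 + off 0x04 + 2 + imm -2 = 0x6008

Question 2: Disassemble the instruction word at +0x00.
+0x00: cf 08 ⇒ word 0xcf08 (big)
  top 5b → 0x19 → band [RR]
  [10:7] rd=14 = r14
  [6:3] rs=1 = bx

band r14, bx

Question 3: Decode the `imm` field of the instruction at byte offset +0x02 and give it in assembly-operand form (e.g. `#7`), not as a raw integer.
#95

[02] 89 5f → 0x895f
  opcode bits[15:11]=0x11: sbi/RI
  [10:7] rd=2 = cx
  [6:0] imm=95 = #95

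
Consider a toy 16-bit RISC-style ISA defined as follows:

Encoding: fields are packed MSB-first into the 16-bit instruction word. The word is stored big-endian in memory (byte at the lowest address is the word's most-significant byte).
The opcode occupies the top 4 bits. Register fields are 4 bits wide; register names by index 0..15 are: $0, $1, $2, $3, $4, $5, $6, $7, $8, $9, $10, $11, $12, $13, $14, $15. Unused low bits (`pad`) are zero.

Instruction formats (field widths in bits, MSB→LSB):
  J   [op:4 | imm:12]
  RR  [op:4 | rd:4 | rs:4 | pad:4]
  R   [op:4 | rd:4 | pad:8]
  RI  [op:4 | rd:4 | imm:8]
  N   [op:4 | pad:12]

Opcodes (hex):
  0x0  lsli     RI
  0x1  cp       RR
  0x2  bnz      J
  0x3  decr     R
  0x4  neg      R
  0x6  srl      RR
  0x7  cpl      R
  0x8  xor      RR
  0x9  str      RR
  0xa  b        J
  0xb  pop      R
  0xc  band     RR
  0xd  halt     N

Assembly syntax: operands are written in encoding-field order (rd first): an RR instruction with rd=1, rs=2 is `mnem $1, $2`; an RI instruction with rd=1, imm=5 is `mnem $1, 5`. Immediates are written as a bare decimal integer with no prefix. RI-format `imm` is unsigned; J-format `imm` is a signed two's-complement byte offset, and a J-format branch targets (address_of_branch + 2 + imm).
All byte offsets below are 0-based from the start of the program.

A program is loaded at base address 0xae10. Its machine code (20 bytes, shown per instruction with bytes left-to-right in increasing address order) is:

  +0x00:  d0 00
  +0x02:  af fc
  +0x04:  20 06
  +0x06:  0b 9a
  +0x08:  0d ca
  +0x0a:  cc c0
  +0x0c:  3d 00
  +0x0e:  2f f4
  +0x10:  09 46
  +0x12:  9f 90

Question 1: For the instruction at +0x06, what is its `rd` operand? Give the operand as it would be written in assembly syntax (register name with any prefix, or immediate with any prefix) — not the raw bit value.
$11

@+06  big-endian(0b 9a) = 0x0b9a
  top 4b → 0x0 → lsli [RI]
  rd: (w>>8)&0xf=0xb → $11
  imm: (w>>0)&0xff=0x9a → 154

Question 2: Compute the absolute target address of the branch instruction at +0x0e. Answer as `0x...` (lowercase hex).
+0x0e: 2f f4 ⇒ word 0x2ff4 (big)
  opcode bits[15:12]=0x2: bnz/J
  imm@[11:0]=0xff4 (s12→-12) ⇒ -12
  target = base 0xae10 + off 0x0e + 2 + imm -12 = 0xae14

0xae14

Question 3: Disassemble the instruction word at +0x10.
lsli $9, 70

[10] 09 46 → 0x0946
  op=0x0946>>12=0x0 ⇒ lsli (RI)
  [11:8] rd=9 = $9
  [7:0] imm=70 = 70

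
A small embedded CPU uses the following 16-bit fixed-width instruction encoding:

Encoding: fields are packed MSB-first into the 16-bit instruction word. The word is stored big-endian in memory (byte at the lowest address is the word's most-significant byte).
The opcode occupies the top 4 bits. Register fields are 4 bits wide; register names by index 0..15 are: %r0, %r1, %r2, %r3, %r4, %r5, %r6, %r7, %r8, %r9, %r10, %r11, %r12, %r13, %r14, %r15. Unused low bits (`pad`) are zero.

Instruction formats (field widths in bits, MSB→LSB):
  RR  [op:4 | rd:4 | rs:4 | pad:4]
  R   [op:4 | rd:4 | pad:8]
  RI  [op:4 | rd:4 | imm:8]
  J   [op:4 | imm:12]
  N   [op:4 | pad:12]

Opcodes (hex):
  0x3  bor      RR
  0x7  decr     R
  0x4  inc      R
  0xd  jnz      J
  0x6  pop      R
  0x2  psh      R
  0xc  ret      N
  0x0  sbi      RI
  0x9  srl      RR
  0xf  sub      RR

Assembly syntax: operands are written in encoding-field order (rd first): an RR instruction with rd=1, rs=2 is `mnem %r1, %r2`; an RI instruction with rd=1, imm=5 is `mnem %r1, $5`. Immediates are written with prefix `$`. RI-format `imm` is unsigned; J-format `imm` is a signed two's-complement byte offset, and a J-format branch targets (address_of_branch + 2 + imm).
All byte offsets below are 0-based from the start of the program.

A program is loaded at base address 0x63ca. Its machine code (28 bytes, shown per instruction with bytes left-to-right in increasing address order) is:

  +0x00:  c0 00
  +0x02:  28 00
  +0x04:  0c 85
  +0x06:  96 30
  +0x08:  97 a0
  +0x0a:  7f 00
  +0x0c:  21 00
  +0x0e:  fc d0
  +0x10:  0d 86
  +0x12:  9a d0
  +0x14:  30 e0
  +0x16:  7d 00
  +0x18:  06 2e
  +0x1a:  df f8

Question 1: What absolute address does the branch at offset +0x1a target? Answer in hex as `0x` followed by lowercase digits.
0x63de

off 0x1a: read df f8 as big → 0xdff8
  top 4b → 0xd → jnz [J]
  imm@[11:0]=0xff8 (s12→-8) ⇒ $-8
  target = base 0x63ca + off 0x1a + 2 + imm -8 = 0x63de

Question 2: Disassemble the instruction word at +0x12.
[12] 9a d0 → 0x9ad0
  opcode bits[15:12]=0x9: srl/RR
  rd@[11:8]=0xa ⇒ %r10
  rs@[7:4]=0xd ⇒ %r13

srl %r10, %r13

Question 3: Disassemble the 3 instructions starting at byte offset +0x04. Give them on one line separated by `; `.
sbi %r12, $133; srl %r6, %r3; srl %r7, %r10

off 0x04: read 0c 85 as big → 0x0c85
  top 4b → 0x0 → sbi [RI]
  rd@[11:8]=0xc ⇒ %r12
  imm@[7:0]=0x85 ⇒ $133
off 0x06: read 96 30 as big → 0x9630
  top 4b → 0x9 → srl [RR]
  rd@[11:8]=0x6 ⇒ %r6
  rs@[7:4]=0x3 ⇒ %r3
off 0x08: read 97 a0 as big → 0x97a0
  top 4b → 0x9 → srl [RR]
  rd@[11:8]=0x7 ⇒ %r7
  rs@[7:4]=0xa ⇒ %r10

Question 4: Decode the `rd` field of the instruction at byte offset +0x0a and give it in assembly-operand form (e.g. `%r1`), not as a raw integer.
+0x0a: 7f 00 ⇒ word 0x7f00 (big)
  op=0x7f00>>12=0x7 ⇒ decr (R)
  rd: (w>>8)&0xf=0xf → %r15

%r15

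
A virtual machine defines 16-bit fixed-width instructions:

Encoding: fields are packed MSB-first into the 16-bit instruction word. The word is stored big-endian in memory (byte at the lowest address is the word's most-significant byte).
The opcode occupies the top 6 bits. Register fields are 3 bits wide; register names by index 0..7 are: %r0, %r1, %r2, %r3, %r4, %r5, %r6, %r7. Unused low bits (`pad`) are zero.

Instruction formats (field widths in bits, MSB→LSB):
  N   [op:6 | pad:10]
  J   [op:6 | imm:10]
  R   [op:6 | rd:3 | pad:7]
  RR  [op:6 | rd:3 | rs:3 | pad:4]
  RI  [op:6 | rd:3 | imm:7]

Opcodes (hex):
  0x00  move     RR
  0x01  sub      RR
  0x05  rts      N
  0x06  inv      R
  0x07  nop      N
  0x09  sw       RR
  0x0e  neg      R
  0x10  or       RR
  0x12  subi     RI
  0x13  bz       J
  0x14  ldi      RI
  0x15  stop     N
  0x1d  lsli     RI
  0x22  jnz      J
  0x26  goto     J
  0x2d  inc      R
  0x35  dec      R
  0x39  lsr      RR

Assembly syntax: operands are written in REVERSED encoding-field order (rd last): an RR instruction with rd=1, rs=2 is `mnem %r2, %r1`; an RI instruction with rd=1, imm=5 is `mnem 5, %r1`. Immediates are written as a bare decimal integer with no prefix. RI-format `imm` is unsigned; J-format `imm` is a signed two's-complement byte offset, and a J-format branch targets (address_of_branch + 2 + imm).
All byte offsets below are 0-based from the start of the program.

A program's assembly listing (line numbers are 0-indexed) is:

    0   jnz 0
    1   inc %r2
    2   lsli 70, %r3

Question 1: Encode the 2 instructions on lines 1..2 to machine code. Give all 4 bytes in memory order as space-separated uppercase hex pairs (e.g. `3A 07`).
B5 00 75 C6

1. inc fields op=0x2d:6|rd=2:3|pad=0:7 → word b500h → b5 00
2. lsli fields op=0x1d:6|rd=3:3|imm=70:7 → word 75c6h → 75 c6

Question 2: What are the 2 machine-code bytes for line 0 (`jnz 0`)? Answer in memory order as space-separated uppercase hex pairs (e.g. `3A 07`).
88 00

0. jnz fields op=0x22:6|imm=0:10 → word 8800h → 88 00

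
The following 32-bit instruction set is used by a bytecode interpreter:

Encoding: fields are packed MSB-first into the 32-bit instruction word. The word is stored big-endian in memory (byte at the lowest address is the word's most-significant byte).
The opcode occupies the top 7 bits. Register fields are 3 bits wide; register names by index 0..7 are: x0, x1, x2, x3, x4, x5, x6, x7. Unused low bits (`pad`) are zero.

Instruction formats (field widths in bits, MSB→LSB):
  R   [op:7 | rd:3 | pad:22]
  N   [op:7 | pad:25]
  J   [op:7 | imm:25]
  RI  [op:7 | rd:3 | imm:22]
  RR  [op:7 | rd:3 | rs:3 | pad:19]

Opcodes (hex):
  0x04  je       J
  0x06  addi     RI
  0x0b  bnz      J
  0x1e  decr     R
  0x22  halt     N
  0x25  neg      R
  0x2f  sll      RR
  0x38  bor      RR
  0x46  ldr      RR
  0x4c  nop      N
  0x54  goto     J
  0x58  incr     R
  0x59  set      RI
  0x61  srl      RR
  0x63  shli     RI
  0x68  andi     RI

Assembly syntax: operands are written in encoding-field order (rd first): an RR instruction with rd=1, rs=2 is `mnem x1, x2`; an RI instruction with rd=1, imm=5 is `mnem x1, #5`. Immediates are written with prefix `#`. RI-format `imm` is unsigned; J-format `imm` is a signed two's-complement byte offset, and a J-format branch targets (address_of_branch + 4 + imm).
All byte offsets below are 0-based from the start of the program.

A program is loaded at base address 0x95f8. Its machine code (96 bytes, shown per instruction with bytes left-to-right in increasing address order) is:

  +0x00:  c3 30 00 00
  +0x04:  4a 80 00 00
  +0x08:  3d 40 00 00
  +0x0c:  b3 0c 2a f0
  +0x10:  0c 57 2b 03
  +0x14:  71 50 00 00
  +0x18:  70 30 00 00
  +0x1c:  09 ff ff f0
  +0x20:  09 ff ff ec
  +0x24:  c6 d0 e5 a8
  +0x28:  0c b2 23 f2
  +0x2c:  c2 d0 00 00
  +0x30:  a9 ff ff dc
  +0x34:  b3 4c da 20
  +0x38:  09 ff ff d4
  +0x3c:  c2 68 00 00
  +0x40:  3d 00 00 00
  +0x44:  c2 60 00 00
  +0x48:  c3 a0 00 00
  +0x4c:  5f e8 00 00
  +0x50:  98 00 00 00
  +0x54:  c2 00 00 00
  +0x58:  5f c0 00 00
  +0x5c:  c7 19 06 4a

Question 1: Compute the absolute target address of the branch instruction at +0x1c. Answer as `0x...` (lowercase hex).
@+1c  big-endian(09 ff ff f0) = 0x09fffff0
  op=0x09fffff0>>25=0x4 ⇒ je (J)
  imm@[24:0]=0x1fffff0 (s25→-16) ⇒ #-16
  target = base 0x95f8 + off 0x1c + 4 + imm -16 = 0x9608

0x9608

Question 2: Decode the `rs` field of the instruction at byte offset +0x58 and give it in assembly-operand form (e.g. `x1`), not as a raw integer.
off 0x58: read 5f c0 00 00 as big → 0x5fc00000
  top 7b → 0x2f → sll [RR]
  rd@[24:22]=0x7 ⇒ x7
  rs@[21:19]=0x0 ⇒ x0

x0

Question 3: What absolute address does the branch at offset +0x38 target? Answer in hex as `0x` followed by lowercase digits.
@+38  big-endian(09 ff ff d4) = 0x09ffffd4
  top 7b → 0x4 → je [J]
  imm@[24:0]=0x1ffffd4 (s25→-44) ⇒ #-44
  target = base 0x95f8 + off 0x38 + 4 + imm -44 = 0x9608

0x9608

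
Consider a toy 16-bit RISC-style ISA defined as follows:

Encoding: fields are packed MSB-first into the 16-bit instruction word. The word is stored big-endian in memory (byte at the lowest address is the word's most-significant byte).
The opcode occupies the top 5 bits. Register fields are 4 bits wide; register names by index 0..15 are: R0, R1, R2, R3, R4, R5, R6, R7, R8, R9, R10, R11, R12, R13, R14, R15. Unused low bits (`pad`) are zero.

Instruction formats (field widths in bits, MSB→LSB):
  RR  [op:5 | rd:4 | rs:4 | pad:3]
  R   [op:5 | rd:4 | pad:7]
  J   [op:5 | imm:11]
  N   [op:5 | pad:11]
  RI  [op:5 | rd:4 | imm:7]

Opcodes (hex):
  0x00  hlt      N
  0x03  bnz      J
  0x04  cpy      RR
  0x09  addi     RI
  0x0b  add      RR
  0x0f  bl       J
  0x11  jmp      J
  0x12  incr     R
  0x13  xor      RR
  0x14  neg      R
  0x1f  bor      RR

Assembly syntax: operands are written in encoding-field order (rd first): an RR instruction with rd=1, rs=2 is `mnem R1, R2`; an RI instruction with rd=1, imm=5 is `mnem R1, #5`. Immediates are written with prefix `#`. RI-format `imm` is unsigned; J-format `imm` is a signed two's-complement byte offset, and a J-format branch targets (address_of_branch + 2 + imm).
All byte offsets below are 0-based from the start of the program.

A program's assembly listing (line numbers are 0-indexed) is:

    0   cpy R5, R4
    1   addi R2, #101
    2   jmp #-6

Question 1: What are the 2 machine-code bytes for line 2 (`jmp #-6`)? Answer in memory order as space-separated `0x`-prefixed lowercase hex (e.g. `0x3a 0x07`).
0x8f 0xfa

line 2 (jmp): pack op=0x11:5|imm=-6:11 = 0x8ffa; big→ 8f fa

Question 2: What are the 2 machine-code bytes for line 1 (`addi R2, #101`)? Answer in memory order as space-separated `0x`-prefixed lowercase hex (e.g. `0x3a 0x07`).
0x49 0x65

line 1 (addi): pack op=0x9:5|rd=2:4|imm=101:7 = 0x4965; big→ 49 65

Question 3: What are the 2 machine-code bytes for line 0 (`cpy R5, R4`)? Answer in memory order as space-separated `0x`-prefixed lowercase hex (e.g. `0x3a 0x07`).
0x22 0xa0

0. cpy fields op=0x4:5|rd=5:4|rs=4:4|pad=0:3 → word 22a0h → 22 a0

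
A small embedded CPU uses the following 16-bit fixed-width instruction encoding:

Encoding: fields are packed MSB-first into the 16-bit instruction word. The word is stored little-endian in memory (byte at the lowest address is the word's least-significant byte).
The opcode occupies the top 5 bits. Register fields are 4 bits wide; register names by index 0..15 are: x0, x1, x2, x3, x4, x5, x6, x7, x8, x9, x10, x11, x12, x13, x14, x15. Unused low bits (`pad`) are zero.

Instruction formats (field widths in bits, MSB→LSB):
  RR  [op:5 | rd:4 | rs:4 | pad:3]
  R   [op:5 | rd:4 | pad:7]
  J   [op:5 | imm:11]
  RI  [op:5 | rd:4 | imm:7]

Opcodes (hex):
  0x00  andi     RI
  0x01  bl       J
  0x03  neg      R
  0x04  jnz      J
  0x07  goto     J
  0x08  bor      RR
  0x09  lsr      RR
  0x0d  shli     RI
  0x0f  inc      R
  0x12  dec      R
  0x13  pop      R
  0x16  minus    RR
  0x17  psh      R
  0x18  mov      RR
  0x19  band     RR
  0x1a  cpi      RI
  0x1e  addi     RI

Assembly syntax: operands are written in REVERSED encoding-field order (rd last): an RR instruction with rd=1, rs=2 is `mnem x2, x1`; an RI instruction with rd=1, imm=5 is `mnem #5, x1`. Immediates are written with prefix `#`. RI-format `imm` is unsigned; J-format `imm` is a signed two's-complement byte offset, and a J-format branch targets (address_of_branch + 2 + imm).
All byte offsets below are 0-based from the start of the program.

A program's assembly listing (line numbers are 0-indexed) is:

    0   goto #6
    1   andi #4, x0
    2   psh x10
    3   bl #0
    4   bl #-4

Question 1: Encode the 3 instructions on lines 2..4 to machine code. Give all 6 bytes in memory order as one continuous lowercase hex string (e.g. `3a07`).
00bd0008fc0f

2. psh fields op=0x17:5|rd=10:4|pad=0:7 → word bd00h → 00 bd
3. bl fields op=0x1:5|imm=0:11 → word 0800h → 00 08
4. bl fields op=0x1:5|imm=-4:11 → word 0ffch → fc 0f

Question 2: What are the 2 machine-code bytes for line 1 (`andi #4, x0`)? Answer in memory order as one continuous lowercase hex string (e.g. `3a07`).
L1: andi op=0x0:5|rd=0:4|imm=4:7 ⇒ 0x0004 ⇒ little 04 00

0400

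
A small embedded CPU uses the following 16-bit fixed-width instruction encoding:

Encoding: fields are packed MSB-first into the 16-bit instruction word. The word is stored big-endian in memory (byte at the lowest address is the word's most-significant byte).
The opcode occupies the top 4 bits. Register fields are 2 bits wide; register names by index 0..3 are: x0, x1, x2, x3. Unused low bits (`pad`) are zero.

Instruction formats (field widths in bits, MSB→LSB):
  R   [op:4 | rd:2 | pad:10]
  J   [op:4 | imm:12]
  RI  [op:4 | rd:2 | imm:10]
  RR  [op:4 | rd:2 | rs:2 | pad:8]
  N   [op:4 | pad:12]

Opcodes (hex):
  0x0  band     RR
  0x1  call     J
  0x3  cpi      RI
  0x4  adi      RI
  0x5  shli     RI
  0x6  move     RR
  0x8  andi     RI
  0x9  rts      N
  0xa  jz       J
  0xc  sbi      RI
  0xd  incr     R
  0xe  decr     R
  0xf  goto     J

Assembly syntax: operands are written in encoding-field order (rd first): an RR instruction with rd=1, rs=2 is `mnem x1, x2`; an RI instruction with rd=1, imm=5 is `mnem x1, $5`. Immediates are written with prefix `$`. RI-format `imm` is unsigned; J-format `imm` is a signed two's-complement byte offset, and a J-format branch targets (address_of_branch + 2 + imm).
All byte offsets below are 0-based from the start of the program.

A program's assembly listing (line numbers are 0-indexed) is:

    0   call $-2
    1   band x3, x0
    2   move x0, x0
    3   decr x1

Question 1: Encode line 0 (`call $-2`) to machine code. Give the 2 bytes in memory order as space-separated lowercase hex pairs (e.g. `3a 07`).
1f fe

line 0 (call): pack op=0x1:4|imm=-2:12 = 0x1ffe; big→ 1f fe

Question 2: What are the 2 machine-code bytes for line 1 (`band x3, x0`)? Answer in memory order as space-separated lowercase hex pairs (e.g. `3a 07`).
L1: band op=0x0:4|rd=3:2|rs=0:2|pad=0:8 ⇒ 0x0c00 ⇒ big 0c 00

0c 00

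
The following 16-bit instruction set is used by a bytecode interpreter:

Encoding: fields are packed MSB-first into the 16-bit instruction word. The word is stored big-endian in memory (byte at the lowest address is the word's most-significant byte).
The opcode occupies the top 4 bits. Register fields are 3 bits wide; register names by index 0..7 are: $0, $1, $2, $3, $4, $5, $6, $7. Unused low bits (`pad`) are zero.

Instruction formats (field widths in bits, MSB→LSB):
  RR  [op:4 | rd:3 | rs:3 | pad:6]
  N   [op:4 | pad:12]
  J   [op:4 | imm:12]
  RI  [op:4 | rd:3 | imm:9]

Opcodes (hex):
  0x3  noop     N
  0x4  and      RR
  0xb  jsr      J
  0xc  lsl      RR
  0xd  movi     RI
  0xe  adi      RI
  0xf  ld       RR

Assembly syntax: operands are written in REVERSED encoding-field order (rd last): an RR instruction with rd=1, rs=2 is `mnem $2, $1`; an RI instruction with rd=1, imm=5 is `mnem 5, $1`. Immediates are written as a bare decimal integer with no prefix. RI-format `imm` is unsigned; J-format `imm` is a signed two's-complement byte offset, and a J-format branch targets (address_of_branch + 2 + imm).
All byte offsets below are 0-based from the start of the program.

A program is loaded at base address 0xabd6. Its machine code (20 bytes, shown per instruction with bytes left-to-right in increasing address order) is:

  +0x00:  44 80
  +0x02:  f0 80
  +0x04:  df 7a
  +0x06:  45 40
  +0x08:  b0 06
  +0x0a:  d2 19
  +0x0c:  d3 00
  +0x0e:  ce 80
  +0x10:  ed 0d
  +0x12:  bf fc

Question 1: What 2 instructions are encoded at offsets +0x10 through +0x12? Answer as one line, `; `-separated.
off 0x10: read ed 0d as big → 0xed0d
  top 4b → 0xe → adi [RI]
  rd@[11:9]=0x6 ⇒ $6
  imm@[8:0]=0x10d ⇒ 269
off 0x12: read bf fc as big → 0xbffc
  top 4b → 0xb → jsr [J]
  imm@[11:0]=0xffc (s12→-4) ⇒ -4

adi 269, $6; jsr -4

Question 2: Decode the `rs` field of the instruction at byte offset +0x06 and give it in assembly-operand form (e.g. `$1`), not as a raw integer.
+0x06: 45 40 ⇒ word 0x4540 (big)
  op=0x4540>>12=0x4 ⇒ and (RR)
  [11:9] rd=2 = $2
  [8:6] rs=5 = $5

$5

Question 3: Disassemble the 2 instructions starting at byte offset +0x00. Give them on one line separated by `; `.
and $2, $2; ld $2, $0

[00] 44 80 → 0x4480
  opcode bits[15:12]=0x4: and/RR
  rd: (w>>9)&0x7=0x2 → $2
  rs: (w>>6)&0x7=0x2 → $2
[02] f0 80 → 0xf080
  opcode bits[15:12]=0xf: ld/RR
  rd: (w>>9)&0x7=0x0 → $0
  rs: (w>>6)&0x7=0x2 → $2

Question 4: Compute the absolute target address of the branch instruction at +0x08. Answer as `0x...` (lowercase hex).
0xabe6

@+08  big-endian(b0 06) = 0xb006
  top 4b → 0xb → jsr [J]
  imm@[11:0]=0x6 ⇒ 6
  target = base 0xabd6 + off 0x08 + 2 + imm 6 = 0xabe6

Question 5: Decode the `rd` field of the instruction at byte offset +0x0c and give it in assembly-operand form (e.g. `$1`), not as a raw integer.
+0x0c: d3 00 ⇒ word 0xd300 (big)
  top 4b → 0xd → movi [RI]
  rd@[11:9]=0x1 ⇒ $1
  imm@[8:0]=0x100 ⇒ 256

$1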